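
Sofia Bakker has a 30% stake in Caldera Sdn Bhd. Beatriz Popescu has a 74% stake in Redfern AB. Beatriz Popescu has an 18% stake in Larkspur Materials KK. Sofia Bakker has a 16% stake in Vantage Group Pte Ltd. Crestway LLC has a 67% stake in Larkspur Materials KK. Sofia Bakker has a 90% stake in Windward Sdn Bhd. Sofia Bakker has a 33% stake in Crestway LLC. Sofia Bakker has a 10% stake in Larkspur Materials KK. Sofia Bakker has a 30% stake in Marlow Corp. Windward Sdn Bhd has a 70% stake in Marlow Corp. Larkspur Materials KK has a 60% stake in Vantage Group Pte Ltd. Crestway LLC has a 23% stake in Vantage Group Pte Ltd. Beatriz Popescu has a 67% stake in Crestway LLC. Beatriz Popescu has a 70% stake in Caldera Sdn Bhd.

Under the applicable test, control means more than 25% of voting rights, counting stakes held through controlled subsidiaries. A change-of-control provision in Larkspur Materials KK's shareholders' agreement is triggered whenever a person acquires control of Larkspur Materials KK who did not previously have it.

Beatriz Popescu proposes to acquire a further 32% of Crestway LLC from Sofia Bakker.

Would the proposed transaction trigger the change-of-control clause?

The purchase adds only to Beatriz's holdings (Sofia's stake shrinks), so Beatriz is the only person who could newly come to control Larkspur.
Beatriz holds 67% of Crestway, so Beatriz controls Crestway.
Beatriz and Crestway together hold 18% + 67% = 85% of Larkspur, so Beatriz controls Larkspur.
So Beatriz already controls Larkspur before the transaction.
After the purchase, Beatriz's direct stake in Crestway rises to 67% + 32% = 99%, and Sofia's stake falls to 1%.
Beatriz controlled Larkspur already, so this is not a new person acquiring control; every other person's position is unchanged or reduced.
No new person acquires control, so the clause is not triggered.

No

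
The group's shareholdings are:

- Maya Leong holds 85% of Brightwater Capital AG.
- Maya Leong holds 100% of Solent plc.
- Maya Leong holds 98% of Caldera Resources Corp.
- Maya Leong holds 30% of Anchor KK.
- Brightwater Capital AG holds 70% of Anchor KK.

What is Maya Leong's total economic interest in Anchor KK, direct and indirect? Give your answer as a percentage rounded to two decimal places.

89.50%

Maya reaches Anchor along 2 paths.
Via Brightwater: 85% × 70% = 59.5%.
Direct stake: 30% = 30%.
Total: 59.5% + 30% = 89.5%.
Rounded: 89.50%.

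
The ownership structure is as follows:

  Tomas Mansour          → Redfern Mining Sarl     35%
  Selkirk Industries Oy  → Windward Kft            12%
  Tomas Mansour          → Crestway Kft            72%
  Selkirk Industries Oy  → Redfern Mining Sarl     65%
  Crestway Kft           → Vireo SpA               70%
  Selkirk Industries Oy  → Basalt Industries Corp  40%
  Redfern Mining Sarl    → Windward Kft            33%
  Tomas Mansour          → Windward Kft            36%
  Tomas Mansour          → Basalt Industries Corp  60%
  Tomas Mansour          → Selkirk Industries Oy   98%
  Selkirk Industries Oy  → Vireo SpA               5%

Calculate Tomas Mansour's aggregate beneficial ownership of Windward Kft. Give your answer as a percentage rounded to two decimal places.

80.33%

Tomas reaches Windward along 4 paths.
Via Redfern: 35% × 33% = 11.55%.
Via Selkirk → Redfern: 98% × 65% × 33% = 21.021%.
Via Selkirk: 98% × 12% = 11.76%.
Direct stake: 36% = 36%.
Total: 11.55% + 21.021% + 11.76% + 36% = 80.331%.
Rounded: 80.33%.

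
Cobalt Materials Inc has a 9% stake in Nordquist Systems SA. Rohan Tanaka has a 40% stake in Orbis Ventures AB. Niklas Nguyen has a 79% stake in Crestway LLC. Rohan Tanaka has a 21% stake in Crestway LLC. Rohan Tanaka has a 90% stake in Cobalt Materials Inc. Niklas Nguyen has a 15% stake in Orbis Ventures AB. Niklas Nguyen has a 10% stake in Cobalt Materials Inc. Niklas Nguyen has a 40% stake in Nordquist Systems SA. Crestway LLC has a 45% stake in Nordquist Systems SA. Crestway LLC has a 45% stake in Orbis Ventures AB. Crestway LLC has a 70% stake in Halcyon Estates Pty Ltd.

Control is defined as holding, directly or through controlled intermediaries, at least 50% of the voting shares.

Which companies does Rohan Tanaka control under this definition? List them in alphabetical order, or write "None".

Rohan holds 90% of Cobalt, so Rohan controls Cobalt.
No other company's threshold is met.

Cobalt Materials Inc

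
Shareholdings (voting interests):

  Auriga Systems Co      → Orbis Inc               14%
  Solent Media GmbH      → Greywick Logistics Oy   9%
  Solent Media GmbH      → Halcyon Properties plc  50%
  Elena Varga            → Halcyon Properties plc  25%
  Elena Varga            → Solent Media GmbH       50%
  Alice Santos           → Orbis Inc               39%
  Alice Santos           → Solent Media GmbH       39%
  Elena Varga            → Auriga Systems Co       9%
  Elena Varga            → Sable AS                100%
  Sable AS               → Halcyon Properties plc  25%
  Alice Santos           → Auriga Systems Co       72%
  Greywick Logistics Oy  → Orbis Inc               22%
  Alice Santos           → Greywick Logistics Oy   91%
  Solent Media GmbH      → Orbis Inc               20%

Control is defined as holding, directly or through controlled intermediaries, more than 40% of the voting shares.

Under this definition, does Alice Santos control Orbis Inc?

Yes

Alice holds 91% of Greywick, so Alice controls Greywick.
Alice holds 72% of Auriga, so Alice controls Auriga.
Alice and Auriga and Greywick together hold 39% + 14% + 22% = 75% of Orbis, so Alice controls Orbis.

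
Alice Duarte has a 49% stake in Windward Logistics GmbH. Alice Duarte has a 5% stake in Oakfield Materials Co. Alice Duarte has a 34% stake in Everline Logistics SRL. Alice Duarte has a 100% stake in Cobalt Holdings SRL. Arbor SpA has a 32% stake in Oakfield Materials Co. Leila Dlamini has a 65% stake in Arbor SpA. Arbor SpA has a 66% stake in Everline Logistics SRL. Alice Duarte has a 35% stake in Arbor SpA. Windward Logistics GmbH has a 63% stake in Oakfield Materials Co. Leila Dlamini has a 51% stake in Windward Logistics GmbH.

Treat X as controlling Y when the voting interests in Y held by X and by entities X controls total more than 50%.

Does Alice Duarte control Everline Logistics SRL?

Alice holds 100% of Cobalt, so Alice controls Cobalt.
In Everline, Alice's side holds only 34%, not > 50%.
So Alice does not control Everline.

No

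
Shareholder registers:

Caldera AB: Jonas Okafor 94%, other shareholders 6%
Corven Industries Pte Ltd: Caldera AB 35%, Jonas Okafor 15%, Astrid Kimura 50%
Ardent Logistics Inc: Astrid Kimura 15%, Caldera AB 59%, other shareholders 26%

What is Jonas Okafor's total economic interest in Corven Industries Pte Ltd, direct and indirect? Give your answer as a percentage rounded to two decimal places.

47.90%

Jonas reaches Corven along 2 paths.
Via Caldera: 94% × 35% = 32.9%.
Direct stake: 15% = 15%.
Total: 32.9% + 15% = 47.9%.
Rounded: 47.90%.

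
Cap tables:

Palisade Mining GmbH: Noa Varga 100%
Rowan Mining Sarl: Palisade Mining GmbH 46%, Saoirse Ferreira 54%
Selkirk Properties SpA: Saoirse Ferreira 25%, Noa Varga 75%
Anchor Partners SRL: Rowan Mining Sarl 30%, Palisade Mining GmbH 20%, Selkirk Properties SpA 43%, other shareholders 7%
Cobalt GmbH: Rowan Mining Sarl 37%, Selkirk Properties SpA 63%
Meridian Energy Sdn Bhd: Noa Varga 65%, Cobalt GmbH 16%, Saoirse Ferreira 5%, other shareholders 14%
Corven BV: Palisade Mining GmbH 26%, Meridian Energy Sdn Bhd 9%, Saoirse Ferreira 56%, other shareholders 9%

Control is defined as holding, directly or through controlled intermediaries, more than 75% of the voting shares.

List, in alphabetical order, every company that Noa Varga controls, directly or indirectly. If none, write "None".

Noa holds 100% of Palisade, so Noa controls Palisade.
No other company's threshold is met.

Palisade Mining GmbH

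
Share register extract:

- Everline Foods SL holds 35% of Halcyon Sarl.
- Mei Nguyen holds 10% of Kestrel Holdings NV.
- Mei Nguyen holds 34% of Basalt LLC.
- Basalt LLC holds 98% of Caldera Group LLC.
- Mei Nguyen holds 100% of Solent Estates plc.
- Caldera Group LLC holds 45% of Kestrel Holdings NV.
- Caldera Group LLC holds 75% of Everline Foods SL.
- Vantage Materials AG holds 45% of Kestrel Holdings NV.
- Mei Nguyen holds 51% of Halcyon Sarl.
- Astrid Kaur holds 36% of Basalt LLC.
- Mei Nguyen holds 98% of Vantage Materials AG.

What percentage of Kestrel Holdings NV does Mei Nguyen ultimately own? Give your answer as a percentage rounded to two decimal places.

Mei reaches Kestrel along 3 paths.
Via Vantage: 98% × 45% = 44.1%.
Direct stake: 10% = 10%.
Via Basalt → Caldera: 34% × 98% × 45% = 14.994%.
Total: 44.1% + 10% + 14.994% = 69.094%.
Rounded: 69.09%.

69.09%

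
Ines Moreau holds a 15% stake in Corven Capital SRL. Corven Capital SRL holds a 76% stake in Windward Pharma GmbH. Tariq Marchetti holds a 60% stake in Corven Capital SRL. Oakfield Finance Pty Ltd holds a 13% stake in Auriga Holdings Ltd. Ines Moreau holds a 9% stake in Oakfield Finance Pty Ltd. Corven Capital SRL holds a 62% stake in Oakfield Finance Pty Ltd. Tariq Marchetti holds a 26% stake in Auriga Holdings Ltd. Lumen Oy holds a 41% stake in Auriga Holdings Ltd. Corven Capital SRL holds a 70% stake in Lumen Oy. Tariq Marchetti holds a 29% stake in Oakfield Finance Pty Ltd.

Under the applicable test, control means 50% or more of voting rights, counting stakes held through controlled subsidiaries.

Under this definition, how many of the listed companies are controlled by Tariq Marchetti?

Tariq holds 60% of Corven, so Tariq controls Corven.
Corven holds 70% of Lumen, so Tariq controls Lumen.
Corven holds 76% of Windward, so Tariq controls Windward.
Corven and Tariq together hold 62% + 29% = 91% of Oakfield, so Tariq controls Oakfield.
Tariq and Lumen and Oakfield together hold 26% + 41% + 13% = 80% of Auriga, so Tariq controls Auriga.
Tariq controls 5 companies.

5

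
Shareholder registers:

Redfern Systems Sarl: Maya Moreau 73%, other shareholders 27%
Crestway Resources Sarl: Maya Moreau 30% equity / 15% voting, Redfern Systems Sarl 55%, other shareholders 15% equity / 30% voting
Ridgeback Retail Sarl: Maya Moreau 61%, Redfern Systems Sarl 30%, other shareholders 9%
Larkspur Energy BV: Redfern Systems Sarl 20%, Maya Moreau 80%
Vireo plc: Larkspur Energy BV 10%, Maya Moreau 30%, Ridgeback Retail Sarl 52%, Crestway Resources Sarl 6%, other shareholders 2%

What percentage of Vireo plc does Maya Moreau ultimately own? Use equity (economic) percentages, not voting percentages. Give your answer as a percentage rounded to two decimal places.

86.78%

Maya reaches Vireo along 7 paths.
Via Redfern → Larkspur: 73% × 20% × 10% = 1.46%.
Via Larkspur: 80% × 10% = 8%.
Direct stake: 30% = 30%.
Via Ridgeback: 61% × 52% = 31.72%.
Via Redfern → Ridgeback: 73% × 30% × 52% = 11.388%.
Via Crestway: 30% × 6% = 1.8%.
Via Redfern → Crestway: 73% × 55% × 6% = 2.409%.
Total: 1.46% + 8% + 30% + 31.72% + 11.388% + 1.8% + 2.409% = 86.777%.
Rounded: 86.78%.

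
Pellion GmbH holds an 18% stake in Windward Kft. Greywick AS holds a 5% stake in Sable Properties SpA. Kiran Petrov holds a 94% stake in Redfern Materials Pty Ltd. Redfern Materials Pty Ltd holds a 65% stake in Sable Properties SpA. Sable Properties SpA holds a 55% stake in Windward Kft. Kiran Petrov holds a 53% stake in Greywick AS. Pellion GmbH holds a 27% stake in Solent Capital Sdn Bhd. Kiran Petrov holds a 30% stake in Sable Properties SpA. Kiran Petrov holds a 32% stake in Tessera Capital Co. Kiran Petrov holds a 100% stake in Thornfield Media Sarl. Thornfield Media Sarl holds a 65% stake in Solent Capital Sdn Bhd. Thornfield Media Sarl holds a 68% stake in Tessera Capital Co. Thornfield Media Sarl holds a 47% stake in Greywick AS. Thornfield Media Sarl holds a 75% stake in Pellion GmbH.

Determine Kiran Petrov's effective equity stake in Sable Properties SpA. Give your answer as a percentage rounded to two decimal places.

Kiran reaches Sable along 4 paths.
Direct stake: 30% = 30%.
Via Thornfield → Greywick: 100% × 47% × 5% = 2.35%.
Via Greywick: 53% × 5% = 2.65%.
Via Redfern: 94% × 65% = 61.1%.
Total: 30% + 2.35% + 2.65% + 61.1% = 96.1%.
Rounded: 96.10%.

96.10%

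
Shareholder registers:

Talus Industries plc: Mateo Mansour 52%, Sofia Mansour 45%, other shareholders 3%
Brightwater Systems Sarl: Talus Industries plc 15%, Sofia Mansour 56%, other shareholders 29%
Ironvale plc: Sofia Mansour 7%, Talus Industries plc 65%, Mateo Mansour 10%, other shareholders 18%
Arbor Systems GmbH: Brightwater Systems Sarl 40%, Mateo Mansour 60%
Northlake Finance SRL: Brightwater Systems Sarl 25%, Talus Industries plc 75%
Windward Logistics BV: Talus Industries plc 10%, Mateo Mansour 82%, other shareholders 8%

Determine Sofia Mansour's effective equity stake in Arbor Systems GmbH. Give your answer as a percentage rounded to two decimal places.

25.10%

Sofia reaches Arbor along 2 paths.
Via Talus → Brightwater: 45% × 15% × 40% = 2.7%.
Via Brightwater: 56% × 40% = 22.4%.
Total: 2.7% + 22.4% = 25.1%.
Rounded: 25.10%.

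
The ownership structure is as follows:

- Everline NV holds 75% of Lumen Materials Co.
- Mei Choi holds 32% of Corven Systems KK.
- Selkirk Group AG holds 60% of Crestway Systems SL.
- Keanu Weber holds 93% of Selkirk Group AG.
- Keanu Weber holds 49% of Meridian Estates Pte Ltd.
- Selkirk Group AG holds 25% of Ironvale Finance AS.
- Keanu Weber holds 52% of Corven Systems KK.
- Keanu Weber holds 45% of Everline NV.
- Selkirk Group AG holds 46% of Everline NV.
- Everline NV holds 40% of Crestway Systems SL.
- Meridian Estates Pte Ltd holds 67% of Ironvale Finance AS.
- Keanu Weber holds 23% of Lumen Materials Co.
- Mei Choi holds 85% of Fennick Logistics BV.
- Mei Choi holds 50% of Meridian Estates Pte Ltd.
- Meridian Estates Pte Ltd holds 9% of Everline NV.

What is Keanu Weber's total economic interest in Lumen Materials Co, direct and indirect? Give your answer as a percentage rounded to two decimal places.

Keanu reaches Lumen along 4 paths.
Via Meridian → Everline: 49% × 9% × 75% = 3.3075%.
Via Everline: 45% × 75% = 33.75%.
Via Selkirk → Everline: 93% × 46% × 75% = 32.085%.
Direct stake: 23% = 23%.
Total: 3.3075% + 33.75% + 32.085% + 23% = 92.1425%.
Rounded: 92.14%.

92.14%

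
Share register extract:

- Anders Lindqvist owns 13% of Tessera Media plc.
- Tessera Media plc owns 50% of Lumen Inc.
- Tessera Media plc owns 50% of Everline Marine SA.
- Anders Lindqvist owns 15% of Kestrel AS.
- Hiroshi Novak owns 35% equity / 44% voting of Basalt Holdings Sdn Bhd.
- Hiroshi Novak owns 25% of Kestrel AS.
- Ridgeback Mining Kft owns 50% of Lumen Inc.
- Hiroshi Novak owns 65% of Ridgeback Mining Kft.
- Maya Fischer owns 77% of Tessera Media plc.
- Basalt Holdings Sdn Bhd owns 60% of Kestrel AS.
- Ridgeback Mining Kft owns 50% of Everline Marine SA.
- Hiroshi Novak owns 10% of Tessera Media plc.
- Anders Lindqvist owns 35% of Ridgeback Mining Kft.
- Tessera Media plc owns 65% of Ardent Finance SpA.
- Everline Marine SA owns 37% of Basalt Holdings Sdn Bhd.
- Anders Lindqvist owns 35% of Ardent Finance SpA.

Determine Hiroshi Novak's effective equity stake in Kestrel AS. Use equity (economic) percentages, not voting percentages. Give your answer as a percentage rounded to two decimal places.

54.33%

Hiroshi reaches Kestrel along 4 paths.
Via Basalt: 35% × 60% = 21%.
Via Tessera → Everline → Basalt: 10% × 50% × 37% × 60% = 1.11%.
Via Ridgeback → Everline → Basalt: 65% × 50% × 37% × 60% = 7.215%.
Direct stake: 25% = 25%.
Total: 21% + 1.11% + 7.215% + 25% = 54.325%.
Rounded: 54.33%.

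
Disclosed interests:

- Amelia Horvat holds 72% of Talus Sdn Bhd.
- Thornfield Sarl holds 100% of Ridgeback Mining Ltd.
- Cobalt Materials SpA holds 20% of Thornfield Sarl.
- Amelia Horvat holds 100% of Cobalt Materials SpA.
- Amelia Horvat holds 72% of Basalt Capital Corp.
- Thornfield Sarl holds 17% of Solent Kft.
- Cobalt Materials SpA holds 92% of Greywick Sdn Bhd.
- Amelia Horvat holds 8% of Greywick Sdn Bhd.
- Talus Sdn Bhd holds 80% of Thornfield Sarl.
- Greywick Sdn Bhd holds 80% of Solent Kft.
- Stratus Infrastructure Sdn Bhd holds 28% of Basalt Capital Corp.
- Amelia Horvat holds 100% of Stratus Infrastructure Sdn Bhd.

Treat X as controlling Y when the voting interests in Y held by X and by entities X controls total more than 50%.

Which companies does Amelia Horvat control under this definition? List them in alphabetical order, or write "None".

Basalt Capital Corp, Cobalt Materials SpA, Greywick Sdn Bhd, Ridgeback Mining Ltd, Solent Kft, Stratus Infrastructure Sdn Bhd, Talus Sdn Bhd, Thornfield Sarl

Amelia holds 100% of Cobalt, so Amelia controls Cobalt.
Amelia holds 72% of Talus, so Amelia controls Talus.
Amelia and Cobalt together hold 8% + 92% = 100% of Greywick, so Amelia controls Greywick.
Cobalt and Talus together hold 20% + 80% = 100% of Thornfield, so Amelia controls Thornfield.
Amelia holds 100% of Stratus, so Amelia controls Stratus.
Thornfield holds 100% of Ridgeback, so Amelia controls Ridgeback.
Greywick and Thornfield together hold 80% + 17% = 97% of Solent, so Amelia controls Solent.
Amelia and Stratus together hold 72% + 28% = 100% of Basalt, so Amelia controls Basalt.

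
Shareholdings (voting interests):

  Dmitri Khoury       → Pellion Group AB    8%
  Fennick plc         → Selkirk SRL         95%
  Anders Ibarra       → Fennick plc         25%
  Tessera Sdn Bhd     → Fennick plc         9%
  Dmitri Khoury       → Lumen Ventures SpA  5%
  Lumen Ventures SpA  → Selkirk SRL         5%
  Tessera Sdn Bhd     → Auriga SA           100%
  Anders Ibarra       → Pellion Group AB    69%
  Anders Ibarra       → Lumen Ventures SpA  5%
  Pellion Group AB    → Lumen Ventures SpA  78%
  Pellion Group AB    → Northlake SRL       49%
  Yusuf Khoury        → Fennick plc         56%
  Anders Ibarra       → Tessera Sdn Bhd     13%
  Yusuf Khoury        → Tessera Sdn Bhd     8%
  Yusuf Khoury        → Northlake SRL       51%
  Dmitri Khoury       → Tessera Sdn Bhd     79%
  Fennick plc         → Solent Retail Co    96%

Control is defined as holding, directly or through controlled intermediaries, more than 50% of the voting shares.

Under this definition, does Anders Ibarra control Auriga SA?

Anders holds 69% of Pellion, so Anders controls Pellion.
Pellion and Anders together hold 78% + 5% = 83% of Lumen, so Anders controls Lumen.
Neither Anders nor any entity Anders controls holds any voting interest in Auriga.
So Anders does not control Auriga.

No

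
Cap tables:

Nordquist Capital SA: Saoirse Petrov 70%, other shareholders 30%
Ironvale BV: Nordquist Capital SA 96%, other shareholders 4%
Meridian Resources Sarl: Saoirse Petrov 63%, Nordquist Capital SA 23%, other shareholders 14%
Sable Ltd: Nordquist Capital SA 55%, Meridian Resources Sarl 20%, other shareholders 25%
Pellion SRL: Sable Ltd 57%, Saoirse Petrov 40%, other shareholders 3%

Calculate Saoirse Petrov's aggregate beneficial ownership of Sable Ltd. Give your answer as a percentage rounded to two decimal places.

Saoirse reaches Sable along 3 paths.
Via Nordquist: 70% × 55% = 38.5%.
Via Meridian: 63% × 20% = 12.6%.
Via Nordquist → Meridian: 70% × 23% × 20% = 3.22%.
Total: 38.5% + 12.6% + 3.22% = 54.32%.

54.32%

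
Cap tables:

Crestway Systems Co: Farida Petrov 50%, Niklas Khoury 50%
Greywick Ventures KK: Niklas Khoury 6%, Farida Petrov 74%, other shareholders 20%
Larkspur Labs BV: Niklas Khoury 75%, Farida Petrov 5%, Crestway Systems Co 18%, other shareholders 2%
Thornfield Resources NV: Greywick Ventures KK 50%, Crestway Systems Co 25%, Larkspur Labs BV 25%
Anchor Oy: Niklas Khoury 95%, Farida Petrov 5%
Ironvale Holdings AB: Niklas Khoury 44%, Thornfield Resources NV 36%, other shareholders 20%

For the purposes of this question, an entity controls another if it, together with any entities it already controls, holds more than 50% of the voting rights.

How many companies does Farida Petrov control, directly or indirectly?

Farida holds 74% of Greywick, so Farida controls Greywick.
No other company's threshold is met.
Farida controls 1 company.

1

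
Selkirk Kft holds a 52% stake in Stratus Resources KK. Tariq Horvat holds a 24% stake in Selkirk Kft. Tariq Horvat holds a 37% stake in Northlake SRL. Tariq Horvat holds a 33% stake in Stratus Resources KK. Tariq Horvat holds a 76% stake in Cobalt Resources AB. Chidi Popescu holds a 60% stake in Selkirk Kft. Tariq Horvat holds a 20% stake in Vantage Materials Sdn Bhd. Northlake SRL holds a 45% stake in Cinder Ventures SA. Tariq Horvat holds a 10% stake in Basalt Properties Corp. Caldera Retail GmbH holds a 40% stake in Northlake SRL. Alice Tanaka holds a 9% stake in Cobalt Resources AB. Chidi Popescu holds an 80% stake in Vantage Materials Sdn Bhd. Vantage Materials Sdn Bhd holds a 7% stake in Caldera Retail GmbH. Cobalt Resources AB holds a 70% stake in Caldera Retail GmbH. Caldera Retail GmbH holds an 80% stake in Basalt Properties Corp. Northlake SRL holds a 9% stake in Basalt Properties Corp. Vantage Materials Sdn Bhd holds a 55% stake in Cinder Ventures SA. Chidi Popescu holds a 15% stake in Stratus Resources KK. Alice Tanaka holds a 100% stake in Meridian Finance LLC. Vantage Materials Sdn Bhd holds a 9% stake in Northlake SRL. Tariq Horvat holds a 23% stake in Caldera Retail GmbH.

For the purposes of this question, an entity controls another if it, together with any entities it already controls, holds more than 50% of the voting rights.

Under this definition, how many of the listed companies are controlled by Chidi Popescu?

4

Chidi holds 60% of Selkirk, so Chidi controls Selkirk.
Chidi holds 80% of Vantage, so Chidi controls Vantage.
Selkirk and Chidi together hold 52% + 15% = 67% of Stratus, so Chidi controls Stratus.
Vantage holds 55% of Cinder, so Chidi controls Cinder.
No other company's threshold is met.
Chidi controls 4 companies.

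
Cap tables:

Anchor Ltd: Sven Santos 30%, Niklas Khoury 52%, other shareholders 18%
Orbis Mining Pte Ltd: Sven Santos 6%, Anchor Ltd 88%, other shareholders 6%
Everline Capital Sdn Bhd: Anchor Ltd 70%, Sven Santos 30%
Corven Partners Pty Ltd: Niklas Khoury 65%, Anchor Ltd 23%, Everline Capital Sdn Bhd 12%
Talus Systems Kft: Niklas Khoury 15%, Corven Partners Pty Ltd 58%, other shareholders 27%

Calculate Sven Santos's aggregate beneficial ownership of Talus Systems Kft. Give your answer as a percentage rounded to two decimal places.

7.55%

Sven reaches Talus along 3 paths.
Via Anchor → Corven: 30% × 23% × 58% = 4.002%.
Via Anchor → Everline → Corven: 30% × 70% × 12% × 58% = 1.4616%.
Via Everline → Corven: 30% × 12% × 58% = 2.088%.
Total: 4.002% + 1.4616% + 2.088% = 7.5516%.
Rounded: 7.55%.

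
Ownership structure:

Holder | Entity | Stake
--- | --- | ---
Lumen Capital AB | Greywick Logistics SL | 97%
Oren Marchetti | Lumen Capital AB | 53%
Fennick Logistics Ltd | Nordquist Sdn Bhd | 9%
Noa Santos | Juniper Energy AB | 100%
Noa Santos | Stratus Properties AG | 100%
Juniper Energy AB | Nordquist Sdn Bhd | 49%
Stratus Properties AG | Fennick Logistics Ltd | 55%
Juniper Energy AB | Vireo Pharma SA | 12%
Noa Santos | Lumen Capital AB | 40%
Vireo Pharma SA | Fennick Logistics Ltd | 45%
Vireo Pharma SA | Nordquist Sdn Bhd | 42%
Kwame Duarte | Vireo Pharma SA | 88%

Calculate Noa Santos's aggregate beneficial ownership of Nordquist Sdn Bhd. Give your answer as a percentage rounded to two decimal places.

59.48%

Noa reaches Nordquist along 4 paths.
Via Juniper: 100% × 49% = 49%.
Via Juniper → Vireo: 100% × 12% × 42% = 5.04%.
Via Juniper → Vireo → Fennick: 100% × 12% × 45% × 9% = 0.486%.
Via Stratus → Fennick: 100% × 55% × 9% = 4.95%.
Total: 49% + 5.04% + 0.486% + 4.95% = 59.476%.
Rounded: 59.48%.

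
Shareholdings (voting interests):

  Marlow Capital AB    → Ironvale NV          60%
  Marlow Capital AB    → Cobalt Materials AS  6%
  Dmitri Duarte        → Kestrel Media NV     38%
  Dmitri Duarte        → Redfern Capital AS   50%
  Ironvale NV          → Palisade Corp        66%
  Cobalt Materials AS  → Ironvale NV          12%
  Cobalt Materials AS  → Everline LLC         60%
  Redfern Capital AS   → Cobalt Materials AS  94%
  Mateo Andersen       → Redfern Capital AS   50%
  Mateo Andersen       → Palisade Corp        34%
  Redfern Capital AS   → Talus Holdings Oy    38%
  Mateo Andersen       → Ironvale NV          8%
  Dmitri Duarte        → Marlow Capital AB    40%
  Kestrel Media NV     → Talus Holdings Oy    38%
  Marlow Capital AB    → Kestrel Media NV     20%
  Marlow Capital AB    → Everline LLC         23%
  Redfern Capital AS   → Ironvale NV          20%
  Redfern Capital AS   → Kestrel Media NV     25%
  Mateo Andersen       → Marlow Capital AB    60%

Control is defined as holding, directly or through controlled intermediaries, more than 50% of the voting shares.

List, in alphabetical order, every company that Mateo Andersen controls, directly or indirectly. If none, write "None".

Ironvale NV, Marlow Capital AB, Palisade Corp

Mateo holds 60% of Marlow, so Mateo controls Marlow.
Marlow and Mateo together hold 60% + 8% = 68% of Ironvale, so Mateo controls Ironvale.
Ironvale and Mateo together hold 66% + 34% = 100% of Palisade, so Mateo controls Palisade.
No other company's threshold is met.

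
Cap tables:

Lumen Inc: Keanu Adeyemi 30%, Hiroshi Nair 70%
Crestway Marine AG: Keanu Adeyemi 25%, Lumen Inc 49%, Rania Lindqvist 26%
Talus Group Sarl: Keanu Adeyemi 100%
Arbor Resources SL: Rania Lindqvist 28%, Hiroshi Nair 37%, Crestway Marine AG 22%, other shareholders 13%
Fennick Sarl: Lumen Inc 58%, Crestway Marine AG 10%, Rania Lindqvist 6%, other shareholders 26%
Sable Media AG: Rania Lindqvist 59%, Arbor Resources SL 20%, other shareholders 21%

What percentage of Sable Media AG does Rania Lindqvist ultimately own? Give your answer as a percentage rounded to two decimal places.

65.74%

Rania reaches Sable along 3 paths.
Direct stake: 59% = 59%.
Via Arbor: 28% × 20% = 5.6%.
Via Crestway → Arbor: 26% × 22% × 20% = 1.144%.
Total: 59% + 5.6% + 1.144% = 65.744%.
Rounded: 65.74%.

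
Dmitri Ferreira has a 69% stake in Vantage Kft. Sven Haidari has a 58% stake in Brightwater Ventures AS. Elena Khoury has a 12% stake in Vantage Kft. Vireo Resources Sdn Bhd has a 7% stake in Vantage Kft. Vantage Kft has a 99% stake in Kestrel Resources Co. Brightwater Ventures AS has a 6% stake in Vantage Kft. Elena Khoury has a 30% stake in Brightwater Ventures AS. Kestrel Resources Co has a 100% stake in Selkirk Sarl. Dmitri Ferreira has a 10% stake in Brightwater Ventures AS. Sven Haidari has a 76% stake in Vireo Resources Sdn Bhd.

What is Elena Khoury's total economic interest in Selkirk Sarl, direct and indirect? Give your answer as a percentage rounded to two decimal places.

13.66%

Elena reaches Selkirk along 2 paths.
Via Brightwater → Vantage → Kestrel: 30% × 6% × 99% × 100% = 1.782%.
Via Vantage → Kestrel: 12% × 99% × 100% = 11.88%.
Total: 1.782% + 11.88% = 13.662%.
Rounded: 13.66%.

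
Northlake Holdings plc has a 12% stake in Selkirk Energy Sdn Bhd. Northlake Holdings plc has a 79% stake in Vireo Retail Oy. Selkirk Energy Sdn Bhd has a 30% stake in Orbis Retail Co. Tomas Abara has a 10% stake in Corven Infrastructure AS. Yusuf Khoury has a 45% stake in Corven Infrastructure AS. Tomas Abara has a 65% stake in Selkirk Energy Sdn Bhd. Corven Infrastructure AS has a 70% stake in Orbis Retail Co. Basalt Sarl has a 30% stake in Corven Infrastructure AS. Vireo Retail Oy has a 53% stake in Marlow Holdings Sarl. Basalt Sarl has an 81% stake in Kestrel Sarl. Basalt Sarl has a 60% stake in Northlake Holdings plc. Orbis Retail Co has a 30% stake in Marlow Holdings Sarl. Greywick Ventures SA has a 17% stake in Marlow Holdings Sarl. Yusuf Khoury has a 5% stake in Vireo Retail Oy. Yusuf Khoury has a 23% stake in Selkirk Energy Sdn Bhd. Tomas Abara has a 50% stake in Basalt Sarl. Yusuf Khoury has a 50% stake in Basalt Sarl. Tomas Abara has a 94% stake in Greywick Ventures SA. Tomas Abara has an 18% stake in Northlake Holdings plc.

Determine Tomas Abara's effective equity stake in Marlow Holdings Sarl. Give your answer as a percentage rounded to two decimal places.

Tomas reaches Marlow along 8 paths.
Via Northlake → Vireo: 18% × 79% × 53% = 7.5366%.
Via Basalt → Northlake → Vireo: 50% × 60% × 79% × 53% = 12.561%.
Via Greywick: 94% × 17% = 15.98%.
Via Selkirk → Orbis: 65% × 30% × 30% = 5.85%.
Via Northlake → Selkirk → Orbis: 18% × 12% × 30% × 30% = 0.1944%.
Via Basalt → Northlake → Selkirk → Orbis: 50% × 60% × 12% × 30% × 30% = 0.324%.
Via Corven → Orbis: 10% × 70% × 30% = 2.1%.
Via Basalt → Corven → Orbis: 50% × 30% × 70% × 30% = 3.15%.
Total: 7.5366% + 12.561% + 15.98% + 5.85% + 0.1944% + 0.324% + 2.1% + 3.15% = 47.696%.
Rounded: 47.70%.

47.70%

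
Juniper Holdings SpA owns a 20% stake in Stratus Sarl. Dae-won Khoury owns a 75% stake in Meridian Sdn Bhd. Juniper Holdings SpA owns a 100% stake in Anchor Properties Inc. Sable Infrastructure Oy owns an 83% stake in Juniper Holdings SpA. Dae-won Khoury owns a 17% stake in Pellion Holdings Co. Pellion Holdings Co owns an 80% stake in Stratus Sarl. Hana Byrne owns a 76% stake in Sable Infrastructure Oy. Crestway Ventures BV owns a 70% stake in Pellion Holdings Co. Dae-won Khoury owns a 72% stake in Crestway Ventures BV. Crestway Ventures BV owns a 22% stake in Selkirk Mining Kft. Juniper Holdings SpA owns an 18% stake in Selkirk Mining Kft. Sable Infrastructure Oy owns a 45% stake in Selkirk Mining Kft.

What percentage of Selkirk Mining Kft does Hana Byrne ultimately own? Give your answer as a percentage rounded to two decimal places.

45.55%

Hana reaches Selkirk along 2 paths.
Via Sable → Juniper: 76% × 83% × 18% = 11.3544%.
Via Sable: 76% × 45% = 34.2%.
Total: 11.3544% + 34.2% = 45.5544%.
Rounded: 45.55%.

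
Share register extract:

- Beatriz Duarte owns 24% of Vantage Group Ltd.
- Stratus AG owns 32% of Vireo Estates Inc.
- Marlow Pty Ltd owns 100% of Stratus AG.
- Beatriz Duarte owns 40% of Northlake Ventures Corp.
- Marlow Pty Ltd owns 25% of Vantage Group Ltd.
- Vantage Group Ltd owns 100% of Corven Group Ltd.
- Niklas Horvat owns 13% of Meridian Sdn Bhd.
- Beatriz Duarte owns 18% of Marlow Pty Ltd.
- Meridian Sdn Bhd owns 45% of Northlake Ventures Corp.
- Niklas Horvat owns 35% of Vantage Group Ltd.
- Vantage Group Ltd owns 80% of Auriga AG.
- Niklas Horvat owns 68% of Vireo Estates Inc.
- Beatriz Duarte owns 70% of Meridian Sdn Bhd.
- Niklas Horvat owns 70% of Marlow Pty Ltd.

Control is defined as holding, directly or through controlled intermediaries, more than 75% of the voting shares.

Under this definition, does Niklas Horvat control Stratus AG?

Niklas's largest direct stake is 70% in Marlow, which does not meet the threshold, so Niklas controls no company.
Neither Niklas nor any entity Niklas controls holds any voting interest in Stratus.
So Niklas does not control Stratus.

No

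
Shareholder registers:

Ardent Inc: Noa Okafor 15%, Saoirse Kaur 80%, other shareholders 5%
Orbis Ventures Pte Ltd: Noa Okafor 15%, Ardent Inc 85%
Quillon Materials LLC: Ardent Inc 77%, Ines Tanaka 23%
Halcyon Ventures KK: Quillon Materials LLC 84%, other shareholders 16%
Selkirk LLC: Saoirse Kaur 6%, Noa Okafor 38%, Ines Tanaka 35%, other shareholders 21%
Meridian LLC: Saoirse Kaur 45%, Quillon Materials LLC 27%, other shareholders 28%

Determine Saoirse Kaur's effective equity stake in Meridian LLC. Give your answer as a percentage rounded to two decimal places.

61.63%

Saoirse reaches Meridian along 2 paths.
Direct stake: 45% = 45%.
Via Ardent → Quillon: 80% × 77% × 27% = 16.632%.
Total: 45% + 16.632% = 61.632%.
Rounded: 61.63%.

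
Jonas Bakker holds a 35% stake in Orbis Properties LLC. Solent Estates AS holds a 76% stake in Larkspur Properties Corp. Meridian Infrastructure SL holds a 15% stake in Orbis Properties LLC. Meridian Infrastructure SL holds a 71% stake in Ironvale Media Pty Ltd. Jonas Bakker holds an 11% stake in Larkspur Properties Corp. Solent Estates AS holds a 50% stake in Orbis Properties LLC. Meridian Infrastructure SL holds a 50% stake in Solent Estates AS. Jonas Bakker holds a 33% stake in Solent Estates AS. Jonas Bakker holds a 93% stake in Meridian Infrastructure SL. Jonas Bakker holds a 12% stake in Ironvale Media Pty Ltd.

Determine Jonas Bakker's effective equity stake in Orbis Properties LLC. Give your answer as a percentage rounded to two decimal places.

Jonas reaches Orbis along 4 paths.
Via Meridian: 93% × 15% = 13.95%.
Direct stake: 35% = 35%.
Via Solent: 33% × 50% = 16.5%.
Via Meridian → Solent: 93% × 50% × 50% = 23.25%.
Total: 13.95% + 35% + 16.5% + 23.25% = 88.7%.
Rounded: 88.70%.

88.70%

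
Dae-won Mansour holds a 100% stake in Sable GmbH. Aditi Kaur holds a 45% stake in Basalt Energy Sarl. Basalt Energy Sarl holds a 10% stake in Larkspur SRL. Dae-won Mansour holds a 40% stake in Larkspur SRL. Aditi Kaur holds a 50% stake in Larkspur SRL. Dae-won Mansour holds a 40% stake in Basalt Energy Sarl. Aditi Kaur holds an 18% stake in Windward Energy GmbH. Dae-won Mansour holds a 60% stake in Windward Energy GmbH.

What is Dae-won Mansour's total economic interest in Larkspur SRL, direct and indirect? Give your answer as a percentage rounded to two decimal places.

44.00%

Dae-won reaches Larkspur along 2 paths.
Via Basalt: 40% × 10% = 4%.
Direct stake: 40% = 40%.
Total: 4% + 40% = 44%.
Rounded: 44.00%.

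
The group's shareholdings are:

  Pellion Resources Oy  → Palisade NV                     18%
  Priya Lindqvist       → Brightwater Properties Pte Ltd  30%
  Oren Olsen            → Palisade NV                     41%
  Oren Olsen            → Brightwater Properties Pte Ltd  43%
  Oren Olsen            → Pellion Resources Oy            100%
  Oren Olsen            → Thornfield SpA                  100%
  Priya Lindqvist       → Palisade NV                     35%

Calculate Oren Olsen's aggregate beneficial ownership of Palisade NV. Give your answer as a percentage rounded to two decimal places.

Oren reaches Palisade along 2 paths.
Direct stake: 41% = 41%.
Via Pellion: 100% × 18% = 18%.
Total: 41% + 18% = 59%.
Rounded: 59.00%.

59.00%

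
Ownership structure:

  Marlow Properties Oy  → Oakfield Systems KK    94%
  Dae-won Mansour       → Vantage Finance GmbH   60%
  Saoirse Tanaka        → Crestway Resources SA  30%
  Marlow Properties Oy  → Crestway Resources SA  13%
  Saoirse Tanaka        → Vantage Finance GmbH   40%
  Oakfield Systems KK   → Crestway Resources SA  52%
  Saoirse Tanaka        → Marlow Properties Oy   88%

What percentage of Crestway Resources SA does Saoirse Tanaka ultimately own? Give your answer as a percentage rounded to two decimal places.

Saoirse reaches Crestway along 3 paths.
Via Marlow → Oakfield: 88% × 94% × 52% = 43.0144%.
Direct stake: 30% = 30%.
Via Marlow: 88% × 13% = 11.44%.
Total: 43.0144% + 30% + 11.44% = 84.4544%.
Rounded: 84.45%.

84.45%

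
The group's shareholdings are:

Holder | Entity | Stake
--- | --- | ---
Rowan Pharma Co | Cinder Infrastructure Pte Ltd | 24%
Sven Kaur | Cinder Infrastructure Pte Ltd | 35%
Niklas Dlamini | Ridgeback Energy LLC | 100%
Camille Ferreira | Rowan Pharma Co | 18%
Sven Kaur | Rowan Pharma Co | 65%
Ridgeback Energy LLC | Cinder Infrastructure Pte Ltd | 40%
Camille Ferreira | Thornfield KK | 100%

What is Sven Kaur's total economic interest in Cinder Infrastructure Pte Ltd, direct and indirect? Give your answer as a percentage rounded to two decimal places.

Sven reaches Cinder along 2 paths.
Via Rowan: 65% × 24% = 15.6%.
Direct stake: 35% = 35%.
Total: 15.6% + 35% = 50.6%.
Rounded: 50.60%.

50.60%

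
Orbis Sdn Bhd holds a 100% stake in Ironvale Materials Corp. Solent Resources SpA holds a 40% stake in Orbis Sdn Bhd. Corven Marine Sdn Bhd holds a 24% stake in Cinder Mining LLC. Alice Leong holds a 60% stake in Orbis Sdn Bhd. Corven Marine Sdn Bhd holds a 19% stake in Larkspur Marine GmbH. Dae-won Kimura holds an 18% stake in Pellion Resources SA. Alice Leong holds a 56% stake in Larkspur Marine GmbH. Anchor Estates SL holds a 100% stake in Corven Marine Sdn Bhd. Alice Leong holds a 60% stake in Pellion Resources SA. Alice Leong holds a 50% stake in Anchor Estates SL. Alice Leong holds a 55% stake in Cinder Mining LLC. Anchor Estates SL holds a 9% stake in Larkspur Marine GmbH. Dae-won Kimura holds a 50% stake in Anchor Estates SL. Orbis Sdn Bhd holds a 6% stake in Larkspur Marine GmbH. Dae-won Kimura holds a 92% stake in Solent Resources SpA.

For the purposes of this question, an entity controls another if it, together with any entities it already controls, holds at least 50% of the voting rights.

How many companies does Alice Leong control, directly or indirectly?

Alice holds 50% of Anchor, so Alice controls Anchor.
Alice holds 60% of Pellion, so Alice controls Pellion.
Anchor holds 100% of Corven, so Alice controls Corven.
Alice holds 60% of Orbis, so Alice controls Orbis.
Corven and Alice together hold 24% + 55% = 79% of Cinder, so Alice controls Cinder.
Alice and Anchor and Orbis and Corven together hold 56% + 9% + 6% + 19% = 90% of Larkspur, so Alice controls Larkspur.
Orbis holds 100% of Ironvale, so Alice controls Ironvale.
No other company's threshold is met.
Alice controls 7 companies.

7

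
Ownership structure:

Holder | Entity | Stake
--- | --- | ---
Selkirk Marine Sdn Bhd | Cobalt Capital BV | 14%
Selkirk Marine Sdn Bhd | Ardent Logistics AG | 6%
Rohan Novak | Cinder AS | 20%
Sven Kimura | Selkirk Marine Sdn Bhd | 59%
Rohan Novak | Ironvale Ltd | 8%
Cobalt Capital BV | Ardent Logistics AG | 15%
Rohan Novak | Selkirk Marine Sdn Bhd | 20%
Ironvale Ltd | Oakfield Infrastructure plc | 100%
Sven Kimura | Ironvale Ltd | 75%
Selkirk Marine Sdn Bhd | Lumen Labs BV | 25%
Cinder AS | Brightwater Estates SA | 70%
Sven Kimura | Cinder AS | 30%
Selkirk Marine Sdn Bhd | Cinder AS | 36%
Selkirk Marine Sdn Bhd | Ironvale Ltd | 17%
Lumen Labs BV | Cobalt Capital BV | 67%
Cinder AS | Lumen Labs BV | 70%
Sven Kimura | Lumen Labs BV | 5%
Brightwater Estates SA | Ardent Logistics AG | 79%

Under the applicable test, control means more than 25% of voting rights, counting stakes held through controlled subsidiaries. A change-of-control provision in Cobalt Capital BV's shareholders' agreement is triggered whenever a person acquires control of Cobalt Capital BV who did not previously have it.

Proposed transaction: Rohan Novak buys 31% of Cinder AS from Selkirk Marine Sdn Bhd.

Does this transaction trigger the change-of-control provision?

Yes

The purchase adds only to Rohan's holdings (Selkirk's stake shrinks), so Rohan is the only person who could newly come to control Cobalt.
Rohan's largest direct stake is 20% in Selkirk, which does not meet the threshold, so Rohan controls no company.
Neither Rohan nor any entity Rohan controls holds any voting interest in Cobalt.
So before the transaction, Rohan does not control Cobalt.
After the purchase, Rohan's direct stake in Cinder rises to 20% + 31% = 51%, and Selkirk's stake falls to 5%.
Rohan holds 51% of Cinder, so Rohan controls Cinder.
Cinder holds 70% of Lumen, so Rohan controls Lumen.
Lumen holds 67% of Cobalt, so Rohan controls Cobalt.
Rohan did not control Cobalt before and does after, so the clause is triggered.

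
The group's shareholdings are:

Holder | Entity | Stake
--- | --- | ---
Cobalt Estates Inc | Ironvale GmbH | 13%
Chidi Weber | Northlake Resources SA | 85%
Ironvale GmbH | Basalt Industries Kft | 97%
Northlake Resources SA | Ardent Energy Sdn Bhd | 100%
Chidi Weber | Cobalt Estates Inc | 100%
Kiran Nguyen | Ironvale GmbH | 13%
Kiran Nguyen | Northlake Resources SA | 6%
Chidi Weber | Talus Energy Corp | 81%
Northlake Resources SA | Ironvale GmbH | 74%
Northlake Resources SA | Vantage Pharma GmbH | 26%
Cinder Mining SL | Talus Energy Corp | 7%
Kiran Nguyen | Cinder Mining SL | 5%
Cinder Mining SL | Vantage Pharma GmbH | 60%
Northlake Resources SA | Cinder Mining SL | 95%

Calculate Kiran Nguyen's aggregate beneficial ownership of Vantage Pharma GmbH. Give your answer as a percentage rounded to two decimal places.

Kiran reaches Vantage along 3 paths.
Via Northlake: 6% × 26% = 1.56%.
Via Northlake → Cinder: 6% × 95% × 60% = 3.42%.
Via Cinder: 5% × 60% = 3%.
Total: 1.56% + 3.42% + 3% = 7.98%.

7.98%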